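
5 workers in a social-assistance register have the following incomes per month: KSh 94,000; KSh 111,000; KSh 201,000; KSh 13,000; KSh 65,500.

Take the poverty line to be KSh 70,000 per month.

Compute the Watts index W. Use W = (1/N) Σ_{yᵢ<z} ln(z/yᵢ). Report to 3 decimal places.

0.350

Incomes under z: KSh 13,000, KSh 65,500 (q = 2 of N = 5).
Log gaps: ln(70000/13000) = 1.6835; ln(70000/65500) = 0.0664.
W = 1.749991 / 5 = 0.350.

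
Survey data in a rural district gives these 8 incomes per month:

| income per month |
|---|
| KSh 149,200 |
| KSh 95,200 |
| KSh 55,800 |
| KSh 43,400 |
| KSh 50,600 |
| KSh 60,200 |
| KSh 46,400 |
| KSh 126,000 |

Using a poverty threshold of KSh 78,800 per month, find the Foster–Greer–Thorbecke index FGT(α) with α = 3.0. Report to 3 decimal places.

0.031

Below the line: KSh 43,400, KSh 46,400, KSh 50,600, KSh 55,800, KSh 60,200 (q = 5 of N = 8).
Relative gaps: (78800−43400)/78800 = 0.4492; (78800−46400)/78800 = 0.4112; (78800−50600)/78800 = 0.3579; (78800−55800)/78800 = 0.2919; (78800−60200)/78800 = 0.2360.
Raised to α = 3.0: 0.09066; 0.06951; 0.04583; 0.02487; 0.01315.
Sum = 0.244024; FGT(3.0) = 0.244024 / 8 = 0.031.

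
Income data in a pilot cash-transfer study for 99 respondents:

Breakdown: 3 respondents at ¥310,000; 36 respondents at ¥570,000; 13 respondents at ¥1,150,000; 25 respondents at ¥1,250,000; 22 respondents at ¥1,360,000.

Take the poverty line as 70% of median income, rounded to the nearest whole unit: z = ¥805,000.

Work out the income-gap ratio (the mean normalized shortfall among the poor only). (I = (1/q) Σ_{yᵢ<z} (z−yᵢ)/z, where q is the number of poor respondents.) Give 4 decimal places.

0.3168

Poor units: 3×¥310,000, 36×¥570,000 (q = 39 of N = 99).
Shortfall ratios (z−y)/z: 0.6149 (×3), 0.2919 (×36); sum = 12.354037.
I averages over the q = 39 poor units only: 12.354037 / 39 = 0.3168.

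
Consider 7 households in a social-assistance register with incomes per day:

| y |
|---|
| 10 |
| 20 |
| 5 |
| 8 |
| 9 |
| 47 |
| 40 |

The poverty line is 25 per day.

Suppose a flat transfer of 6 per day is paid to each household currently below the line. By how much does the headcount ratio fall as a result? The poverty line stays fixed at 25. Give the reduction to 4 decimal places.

Before: below the line — 5, 8, 9, 10, 20; headcount ratio = 0.714286.
After the 6 transfer: below the line — 11, 14, 15, 16; headcount ratio = 0.571429.
Reduction = 0.714286 − 0.571429 = 0.1429.

0.1429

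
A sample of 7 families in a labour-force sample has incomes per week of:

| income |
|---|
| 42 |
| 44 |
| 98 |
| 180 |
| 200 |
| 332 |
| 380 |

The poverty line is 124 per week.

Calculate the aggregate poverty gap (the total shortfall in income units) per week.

188

Below the line: 42, 44, 98 (q = 3 of N = 7).
Individual gaps: 124−42 = 82; 124−44 = 80; 124−98 = 26.
Aggregate gap = 188.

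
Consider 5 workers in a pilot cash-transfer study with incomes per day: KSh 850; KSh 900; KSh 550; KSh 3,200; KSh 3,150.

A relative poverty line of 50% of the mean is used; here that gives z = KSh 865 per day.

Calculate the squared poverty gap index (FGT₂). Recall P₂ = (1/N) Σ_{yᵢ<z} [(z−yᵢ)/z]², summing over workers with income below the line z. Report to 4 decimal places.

Below the line: KSh 550, KSh 850 (q = 2 of N = 5).
Normalized shortfalls: (865−550)/865 = 0.3642; (865−850)/865 = 0.0173.
Squared: 0.1326; 0.0003.
Sum = 0.132915; P₂ = 0.132915 / 5 = 0.0266.

0.0266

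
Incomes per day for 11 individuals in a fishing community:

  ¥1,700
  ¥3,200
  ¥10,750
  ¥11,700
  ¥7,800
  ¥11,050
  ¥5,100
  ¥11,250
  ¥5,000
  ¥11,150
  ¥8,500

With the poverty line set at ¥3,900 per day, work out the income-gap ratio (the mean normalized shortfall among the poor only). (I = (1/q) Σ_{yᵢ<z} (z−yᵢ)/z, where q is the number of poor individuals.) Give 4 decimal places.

Incomes under z: ¥1,700, ¥3,200 (q = 2 of N = 11).
Shortfall ratios (z−y)/z: 0.5641, 0.1795; sum = 0.743590.
I averages over the q = 2 poor units only: 0.743590 / 2 = 0.3718.

0.3718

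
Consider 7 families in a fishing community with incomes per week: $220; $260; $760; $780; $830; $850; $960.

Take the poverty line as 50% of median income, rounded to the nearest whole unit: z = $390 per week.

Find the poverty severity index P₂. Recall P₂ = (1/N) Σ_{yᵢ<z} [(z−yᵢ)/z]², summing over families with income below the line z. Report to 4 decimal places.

Poor units: $220, $260 (q = 2 of N = 7).
Normalized shortfalls: (390−220)/390 = 0.4359; (390−260)/390 = 0.3333.
Squared: 0.1900; 0.1111.
Sum = 0.301118; P₂ = 0.301118 / 7 = 0.0430.

0.0430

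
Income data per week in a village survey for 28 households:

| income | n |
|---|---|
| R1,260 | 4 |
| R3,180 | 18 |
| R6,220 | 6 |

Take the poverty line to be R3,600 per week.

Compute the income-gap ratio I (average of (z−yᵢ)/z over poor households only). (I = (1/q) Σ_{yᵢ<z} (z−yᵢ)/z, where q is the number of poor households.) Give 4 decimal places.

Incomes under z: 4×R1,260, 18×R3,180 (q = 22 of N = 28).
Relative gaps: 0.6500 (×4), 0.1167 (×18); sum = 4.700000.
The income-gap ratio divides by q (the poor only): 4.700000 / 22 = 0.2136.

0.2136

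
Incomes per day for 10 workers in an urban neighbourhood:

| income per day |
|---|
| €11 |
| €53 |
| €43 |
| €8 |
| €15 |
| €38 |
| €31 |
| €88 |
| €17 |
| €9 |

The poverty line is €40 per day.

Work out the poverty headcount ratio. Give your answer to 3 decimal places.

7 of the 10 workers have income below €40.
H = 7/10 = 0.700.

0.700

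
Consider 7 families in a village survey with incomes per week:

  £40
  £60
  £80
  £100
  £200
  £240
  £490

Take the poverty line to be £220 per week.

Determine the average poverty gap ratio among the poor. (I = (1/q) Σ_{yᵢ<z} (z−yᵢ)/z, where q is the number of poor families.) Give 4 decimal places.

0.5636

Below the line: £40, £60, £80, £100, £200 (q = 5 of N = 7).
Shortfall ratios (z−y)/z: 0.8182, 0.7273, 0.6364, 0.5455, 0.0909; sum = 2.818182.
The income-gap ratio divides by q (the poor only): 2.818182 / 5 = 0.5636.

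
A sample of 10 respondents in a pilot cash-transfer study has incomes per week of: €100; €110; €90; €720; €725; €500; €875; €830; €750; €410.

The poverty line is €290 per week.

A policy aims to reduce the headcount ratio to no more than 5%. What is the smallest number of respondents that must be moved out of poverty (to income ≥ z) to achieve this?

3

3 of the 10 respondents are poor, so H = 3/10 = 0.300.
A headcount ratio of at most 5% allows at most ⌊0.05 × 10⌋ = 0 poor respondents.
So at least 3 − 0 = 3 must be lifted.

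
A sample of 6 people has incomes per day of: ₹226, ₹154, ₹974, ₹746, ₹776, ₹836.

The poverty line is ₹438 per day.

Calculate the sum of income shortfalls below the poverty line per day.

₹496

Incomes under z: ₹154, ₹226 (q = 2 of N = 6).
Individual gaps: 438−154 = 284; 438−226 = 212.
Aggregate gap = ₹496.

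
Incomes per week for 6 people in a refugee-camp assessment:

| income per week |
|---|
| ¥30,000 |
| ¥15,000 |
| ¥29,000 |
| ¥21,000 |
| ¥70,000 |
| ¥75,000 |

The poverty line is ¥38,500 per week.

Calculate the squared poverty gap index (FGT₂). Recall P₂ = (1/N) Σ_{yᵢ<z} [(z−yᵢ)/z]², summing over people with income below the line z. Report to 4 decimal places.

Incomes under z: ¥15,000, ¥21,000, ¥29,000, ¥30,000 (q = 4 of N = 6).
Shortfall ratios: (38500−15000)/38500 = 0.6104; (38500−21000)/38500 = 0.4545; (38500−29000)/38500 = 0.2468; (38500−30000)/38500 = 0.2208.
Squared: 0.3726; 0.2066; 0.0609; 0.0487.
Sum = 0.688818; P₂ = 0.688818 / 6 = 0.1148.

0.1148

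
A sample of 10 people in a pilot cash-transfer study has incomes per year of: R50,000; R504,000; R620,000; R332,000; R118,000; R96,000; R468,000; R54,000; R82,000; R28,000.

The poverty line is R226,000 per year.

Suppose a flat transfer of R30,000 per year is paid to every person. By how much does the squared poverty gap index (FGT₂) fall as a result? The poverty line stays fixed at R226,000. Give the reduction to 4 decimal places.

0.0984

Before: below the line — R28,000, R50,000, R54,000, R82,000, R96,000, R118,000; squared poverty gap index (FGT₂) = 0.291847.
After the R30,000 transfer: below the line — R58,000, R80,000, R84,000, R112,000, R126,000, R148,000; squared poverty gap index (FGT₂) = 0.193406.
Reduction = 0.291847 − 0.193406 = 0.0984.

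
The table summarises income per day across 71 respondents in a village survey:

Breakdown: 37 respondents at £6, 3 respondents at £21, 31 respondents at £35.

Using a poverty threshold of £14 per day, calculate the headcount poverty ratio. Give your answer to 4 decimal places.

37 of the 71 respondents have income below £14.
H = 37/71 = 0.5211.

0.5211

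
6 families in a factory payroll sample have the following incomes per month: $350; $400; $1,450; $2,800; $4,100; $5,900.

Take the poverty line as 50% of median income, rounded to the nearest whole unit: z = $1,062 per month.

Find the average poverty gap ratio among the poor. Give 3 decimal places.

Below z: $350, $400 (q = 2 of N = 6).
Shortfall ratios (z−y)/z: 0.6704, 0.6234; sum = 1.293785.
I averages over the q = 2 poor units only: 1.293785 / 2 = 0.647.

0.647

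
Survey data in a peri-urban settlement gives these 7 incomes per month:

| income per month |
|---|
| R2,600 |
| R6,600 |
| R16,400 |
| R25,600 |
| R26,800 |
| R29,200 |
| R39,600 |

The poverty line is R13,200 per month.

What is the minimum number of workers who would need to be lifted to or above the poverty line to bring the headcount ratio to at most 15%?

1

Currently q = 2 of N = 7 are below the line (H = 0.286).
A headcount ratio of at most 15% allows at most ⌊0.15 × 7⌋ = 1 poor workers.
So at least 2 − 1 = 1 must be lifted.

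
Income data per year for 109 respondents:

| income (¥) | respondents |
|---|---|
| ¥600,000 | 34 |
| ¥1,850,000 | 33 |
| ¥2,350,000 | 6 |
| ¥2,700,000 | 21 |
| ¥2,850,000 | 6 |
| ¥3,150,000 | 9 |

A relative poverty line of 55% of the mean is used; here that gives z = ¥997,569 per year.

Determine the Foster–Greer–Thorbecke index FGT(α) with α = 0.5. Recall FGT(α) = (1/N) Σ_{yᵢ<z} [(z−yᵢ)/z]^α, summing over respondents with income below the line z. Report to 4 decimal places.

Incomes under z: 34×¥600,000 (q = 34 of N = 109).
Gap ratios (z−y)/z: (997569−600000)/997569 = 0.3985 (×34).
Raised to α = 0.5: 0.63130 (×34).
Sum = 21.464150; FGT(0.5) = 21.464150 / 109 = 0.1969.

0.1969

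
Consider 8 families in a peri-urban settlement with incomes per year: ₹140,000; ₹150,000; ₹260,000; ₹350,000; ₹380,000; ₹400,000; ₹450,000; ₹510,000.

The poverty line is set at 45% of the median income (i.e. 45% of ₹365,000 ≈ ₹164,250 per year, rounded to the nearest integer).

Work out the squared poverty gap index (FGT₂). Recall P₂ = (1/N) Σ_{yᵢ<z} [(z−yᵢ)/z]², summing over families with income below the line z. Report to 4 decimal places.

0.0037

Poor units: ₹140,000, ₹150,000 (q = 2 of N = 8).
Relative gaps: (164250−140000)/164250 = 0.1476; (164250−150000)/164250 = 0.0868.
Squared: 0.0218; 0.0075.
Sum = 0.029325; P₂ = 0.029325 / 8 = 0.0037.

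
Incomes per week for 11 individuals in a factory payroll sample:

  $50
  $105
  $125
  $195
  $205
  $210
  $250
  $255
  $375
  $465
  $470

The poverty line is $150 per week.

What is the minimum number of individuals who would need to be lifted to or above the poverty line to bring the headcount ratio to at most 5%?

3 of the 11 individuals are poor, so H = 3/11 = 0.273.
A headcount ratio of at most 5% allows at most ⌊0.05 × 11⌋ = 0 poor individuals.
So at least 3 − 0 = 3 must be lifted.

3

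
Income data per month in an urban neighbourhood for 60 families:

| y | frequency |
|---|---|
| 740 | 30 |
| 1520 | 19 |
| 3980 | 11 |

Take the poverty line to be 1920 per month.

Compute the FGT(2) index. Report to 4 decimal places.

0.2026

Below the line: 30×740, 19×1520 (q = 49 of N = 60).
Relative gaps: (1920−740)/1920 = 0.6146 (×30); (1920−1520)/1920 = 0.2083 (×19).
Squared: 0.3777 (×30); 0.0434 (×19).
Sum = 12.156033; P₂ = 12.156033 / 60 = 0.2026.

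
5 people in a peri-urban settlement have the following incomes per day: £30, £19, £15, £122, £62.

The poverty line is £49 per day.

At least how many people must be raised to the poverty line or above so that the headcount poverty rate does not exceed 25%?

2

Currently q = 3 of N = 5 are below the line (H = 0.600).
A headcount ratio of at most 25% allows at most ⌊0.25 × 5⌋ = 1 poor people.
So at least 3 − 1 = 2 must be lifted.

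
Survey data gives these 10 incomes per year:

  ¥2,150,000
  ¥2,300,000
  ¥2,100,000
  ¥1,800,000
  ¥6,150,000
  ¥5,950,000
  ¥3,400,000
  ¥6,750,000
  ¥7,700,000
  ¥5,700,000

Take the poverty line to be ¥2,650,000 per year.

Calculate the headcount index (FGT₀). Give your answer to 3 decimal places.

0.400

4 of the 10 respondents have income below ¥2,650,000.
H = 4/10 = 0.400.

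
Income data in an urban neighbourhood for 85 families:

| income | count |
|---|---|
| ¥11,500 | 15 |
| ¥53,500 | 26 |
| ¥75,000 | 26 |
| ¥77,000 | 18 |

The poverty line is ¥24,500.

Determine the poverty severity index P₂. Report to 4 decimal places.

Incomes under z: 15×¥11,500 (q = 15 of N = 85).
Gap ratios (z−y)/z: (24500−11500)/24500 = 0.5306 (×15).
Squared: 0.2815 (×15).
Sum = 4.223240; P₂ = 4.223240 / 85 = 0.0497.

0.0497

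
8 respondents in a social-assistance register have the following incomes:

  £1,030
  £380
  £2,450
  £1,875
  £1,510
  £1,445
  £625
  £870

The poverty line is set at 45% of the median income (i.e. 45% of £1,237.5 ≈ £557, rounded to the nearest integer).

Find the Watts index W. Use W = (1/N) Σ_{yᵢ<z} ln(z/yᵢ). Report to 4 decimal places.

0.0478

Incomes under z: £380 (q = 1 of N = 8).
Log gaps: ln(557/380) = 0.3824.
W = 0.382394 / 8 = 0.0478.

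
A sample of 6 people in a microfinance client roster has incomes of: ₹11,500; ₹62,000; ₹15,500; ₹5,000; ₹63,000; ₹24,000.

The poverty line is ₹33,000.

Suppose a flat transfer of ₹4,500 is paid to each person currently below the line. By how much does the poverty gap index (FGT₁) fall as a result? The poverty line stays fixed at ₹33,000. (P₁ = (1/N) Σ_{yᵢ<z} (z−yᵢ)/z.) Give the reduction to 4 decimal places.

0.0909

Before: below the line — ₹5,000, ₹11,500, ₹15,500, ₹24,000; poverty gap index (FGT₁) = 0.383838.
After the ₹4,500 transfer: below the line — ₹9,500, ₹16,000, ₹20,000, ₹28,500; poverty gap index (FGT₁) = 0.292929.
Reduction = 0.383838 − 0.292929 = 0.0909.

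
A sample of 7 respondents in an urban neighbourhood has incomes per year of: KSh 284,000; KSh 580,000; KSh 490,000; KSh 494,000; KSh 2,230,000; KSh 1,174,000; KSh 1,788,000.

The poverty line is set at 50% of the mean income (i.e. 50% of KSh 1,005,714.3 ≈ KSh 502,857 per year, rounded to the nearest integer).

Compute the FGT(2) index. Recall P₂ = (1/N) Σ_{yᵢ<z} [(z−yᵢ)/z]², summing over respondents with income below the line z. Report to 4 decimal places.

0.0272

Below the line: KSh 284,000, KSh 490,000, KSh 494,000 (q = 3 of N = 7).
Gap ratios (z−y)/z: (502857−284000)/502857 = 0.4352; (502857−490000)/502857 = 0.0256; (502857−494000)/502857 = 0.0176.
Squared: 0.1894; 0.0007; 0.0003.
Sum = 0.190387; P₂ = 0.190387 / 7 = 0.0272.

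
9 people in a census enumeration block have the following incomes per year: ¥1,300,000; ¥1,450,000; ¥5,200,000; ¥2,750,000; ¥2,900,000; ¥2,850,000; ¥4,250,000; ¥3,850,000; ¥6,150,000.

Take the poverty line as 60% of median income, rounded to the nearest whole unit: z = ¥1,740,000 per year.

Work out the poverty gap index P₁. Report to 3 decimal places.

0.047

Poor units: ¥1,300,000, ¥1,450,000 (q = 2 of N = 9).
Gap ratios (z−y)/z: (1740000−1300000)/1740000 = 0.2529; (1740000−1450000)/1740000 = 0.1667.
Sum of shortfalls = 0.419540; P₁ averages over all N: 0.419540 / 9 = 0.047.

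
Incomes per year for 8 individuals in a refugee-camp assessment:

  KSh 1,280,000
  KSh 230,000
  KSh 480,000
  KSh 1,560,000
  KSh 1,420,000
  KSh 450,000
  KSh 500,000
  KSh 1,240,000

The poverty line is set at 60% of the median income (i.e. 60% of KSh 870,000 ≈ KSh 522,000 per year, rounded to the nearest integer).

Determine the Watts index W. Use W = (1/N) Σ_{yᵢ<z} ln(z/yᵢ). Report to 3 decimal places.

0.137

Below z: KSh 230,000, KSh 450,000, KSh 480,000, KSh 500,000 (q = 4 of N = 8).
Log shortfalls: ln(522000/230000) = 0.8196; ln(522000/450000) = 0.1484; ln(522000/480000) = 0.0839; ln(522000/500000) = 0.0431.
W = 1.094949 / 8 = 0.137.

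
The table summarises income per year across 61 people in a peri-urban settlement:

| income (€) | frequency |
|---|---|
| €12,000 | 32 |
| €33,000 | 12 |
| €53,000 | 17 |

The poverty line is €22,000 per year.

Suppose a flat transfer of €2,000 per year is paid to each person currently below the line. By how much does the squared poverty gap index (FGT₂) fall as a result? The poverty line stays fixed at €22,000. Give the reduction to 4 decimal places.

Before: below the line — 32×€12,000; squared poverty gap index (FGT₂) = 0.108386.
After the €2,000 transfer: below the line — 32×€14,000; squared poverty gap index (FGT₂) = 0.069367.
Reduction = 0.108386 − 0.069367 = 0.0390.

0.0390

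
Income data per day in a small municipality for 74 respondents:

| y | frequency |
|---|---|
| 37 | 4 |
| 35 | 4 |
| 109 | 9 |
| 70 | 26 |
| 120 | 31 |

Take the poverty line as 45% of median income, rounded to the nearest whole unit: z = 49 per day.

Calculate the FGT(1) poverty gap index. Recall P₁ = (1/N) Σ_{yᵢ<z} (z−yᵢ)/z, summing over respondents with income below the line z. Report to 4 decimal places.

0.0287

Below the line: 4×35, 4×37 (q = 8 of N = 74).
Relative gaps: (49−35)/49 = 0.2857 (×4); (49−37)/49 = 0.2449 (×4).
Σ = 2.122449. Dividing by the full population N = 74 gives P₁ = 0.0287.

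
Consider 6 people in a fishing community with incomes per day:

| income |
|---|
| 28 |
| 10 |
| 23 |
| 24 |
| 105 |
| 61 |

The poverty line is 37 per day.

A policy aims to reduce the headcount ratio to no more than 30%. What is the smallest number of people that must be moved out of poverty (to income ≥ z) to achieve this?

3

4 of the 6 people are poor, so H = 4/6 = 0.667.
A headcount ratio of at most 30% allows at most ⌊0.30 × 6⌋ = 1 poor people.
So at least 4 − 1 = 3 must be lifted.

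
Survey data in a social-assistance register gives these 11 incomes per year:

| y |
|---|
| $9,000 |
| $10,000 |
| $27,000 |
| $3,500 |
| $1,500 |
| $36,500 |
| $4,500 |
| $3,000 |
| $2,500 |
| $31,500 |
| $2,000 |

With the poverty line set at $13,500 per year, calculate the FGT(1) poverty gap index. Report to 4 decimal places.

0.4848

Incomes under z: $1,500, $2,000, $2,500, $3,000, $3,500, $4,500, $9,000, $10,000 (q = 8 of N = 11).
Shortfall ratios: (13500−1500)/13500 = 0.8889; (13500−2000)/13500 = 0.8519; (13500−2500)/13500 = 0.8148; (13500−3000)/13500 = 0.7778; (13500−3500)/13500 = 0.7407; (13500−4500)/13500 = 0.6667; (13500−9000)/13500 = 0.3333; (13500−10000)/13500 = 0.2593.
Sum of shortfalls = 5.333333; P₁ averages over all N: 5.333333 / 11 = 0.4848.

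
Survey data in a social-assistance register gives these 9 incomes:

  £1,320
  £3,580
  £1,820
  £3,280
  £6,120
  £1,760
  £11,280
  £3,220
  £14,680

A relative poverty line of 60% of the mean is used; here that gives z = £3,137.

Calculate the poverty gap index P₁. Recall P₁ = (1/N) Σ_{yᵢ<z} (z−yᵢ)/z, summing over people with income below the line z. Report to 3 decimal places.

0.160

Below z: £1,320, £1,760, £1,820 (q = 3 of N = 9).
Normalized shortfalls: (3137−1320)/3137 = 0.5792; (3137−1760)/3137 = 0.4390; (3137−1820)/3137 = 0.4198.
Sum of shortfalls = 1.437998; P₁ averages over all N: 1.437998 / 9 = 0.160.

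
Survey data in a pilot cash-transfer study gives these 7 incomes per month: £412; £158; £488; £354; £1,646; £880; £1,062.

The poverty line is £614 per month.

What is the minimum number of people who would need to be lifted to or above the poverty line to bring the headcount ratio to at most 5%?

4

4 of the 7 people are poor, so H = 4/7 = 0.571.
A headcount ratio of at most 5% allows at most ⌊0.05 × 7⌋ = 0 poor people.
So at least 4 − 0 = 4 must be lifted.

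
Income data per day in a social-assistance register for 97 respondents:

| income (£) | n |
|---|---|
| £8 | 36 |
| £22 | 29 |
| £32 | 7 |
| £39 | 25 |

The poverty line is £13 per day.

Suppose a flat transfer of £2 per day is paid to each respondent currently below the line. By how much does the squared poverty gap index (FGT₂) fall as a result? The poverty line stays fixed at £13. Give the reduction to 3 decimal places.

0.035

Before: below the line — 36×£8; squared poverty gap index (FGT₂) = 0.05490.
After the £2 transfer: below the line — 36×£10; squared poverty gap index (FGT₂) = 0.01976.
Reduction = 0.05490 − 0.01976 = 0.035.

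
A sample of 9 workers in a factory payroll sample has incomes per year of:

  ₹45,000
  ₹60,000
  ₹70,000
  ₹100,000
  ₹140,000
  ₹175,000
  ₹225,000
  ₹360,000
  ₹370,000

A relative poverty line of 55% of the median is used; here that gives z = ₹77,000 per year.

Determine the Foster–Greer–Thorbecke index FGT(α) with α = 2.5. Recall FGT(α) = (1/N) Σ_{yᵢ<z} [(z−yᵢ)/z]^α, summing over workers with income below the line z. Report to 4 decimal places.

Below the line: ₹45,000, ₹60,000, ₹70,000 (q = 3 of N = 9).
Shortfall ratios: (77000−45000)/77000 = 0.4156; (77000−60000)/77000 = 0.2208; (77000−70000)/77000 = 0.0909.
Raised to α = 2.5: 0.11134; 0.02290; 0.00249.
Sum = 0.136734; FGT(2.5) = 0.136734 / 9 = 0.0152.

0.0152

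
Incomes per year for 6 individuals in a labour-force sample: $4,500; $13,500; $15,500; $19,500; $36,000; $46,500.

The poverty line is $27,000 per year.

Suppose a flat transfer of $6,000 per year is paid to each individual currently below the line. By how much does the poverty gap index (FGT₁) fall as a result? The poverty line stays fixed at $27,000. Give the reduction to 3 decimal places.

0.148

Before: below the line — $4,500, $13,500, $15,500, $19,500; poverty gap index (FGT₁) = 0.33951.
After the $6,000 transfer: below the line — $10,500, $19,500, $21,500, $25,500; poverty gap index (FGT₁) = 0.19136.
Reduction = 0.33951 − 0.19136 = 0.148.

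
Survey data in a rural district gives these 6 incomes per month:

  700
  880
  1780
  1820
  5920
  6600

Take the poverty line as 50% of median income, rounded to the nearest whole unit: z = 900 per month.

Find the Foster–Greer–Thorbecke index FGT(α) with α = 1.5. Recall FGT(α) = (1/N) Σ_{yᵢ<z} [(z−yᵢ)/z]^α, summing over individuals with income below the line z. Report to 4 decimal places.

Below z: 700, 880 (q = 2 of N = 6).
Normalized shortfalls: (900−700)/900 = 0.2222; (900−880)/900 = 0.0222.
Raised to α = 1.5: 0.10476; 0.00331.
Sum = 0.108069; FGT(1.5) = 0.108069 / 6 = 0.0180.

0.0180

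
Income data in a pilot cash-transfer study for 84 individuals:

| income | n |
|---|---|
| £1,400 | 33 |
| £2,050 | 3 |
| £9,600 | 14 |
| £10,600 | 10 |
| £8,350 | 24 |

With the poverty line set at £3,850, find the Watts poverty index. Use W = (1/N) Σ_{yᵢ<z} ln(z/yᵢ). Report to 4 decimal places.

0.4199

Below z: 33×£1,400, 3×£2,050 (q = 36 of N = 84).
ln(z/y) terms: ln(3850/1400) = 1.0116 (×33); ln(3850/2050) = 0.6302 (×3).
W = 35.273530 / 84 = 0.4199.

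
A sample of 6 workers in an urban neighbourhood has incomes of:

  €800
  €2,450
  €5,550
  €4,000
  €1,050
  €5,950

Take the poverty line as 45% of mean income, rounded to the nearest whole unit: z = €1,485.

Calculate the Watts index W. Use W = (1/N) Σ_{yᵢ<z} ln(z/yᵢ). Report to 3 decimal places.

Below the line: €800, €1,050 (q = 2 of N = 6).
Log gaps: ln(1485/800) = 0.6186; ln(1485/1050) = 0.3466.
W = 0.965183 / 6 = 0.161.

0.161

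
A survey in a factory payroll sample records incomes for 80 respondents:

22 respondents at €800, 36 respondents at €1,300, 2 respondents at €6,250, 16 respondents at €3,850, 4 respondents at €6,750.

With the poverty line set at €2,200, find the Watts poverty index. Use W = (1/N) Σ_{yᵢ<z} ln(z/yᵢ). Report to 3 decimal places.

Poor units: 22×€800, 36×€1,300 (q = 58 of N = 80).
Log shortfalls: ln(2200/800) = 1.0116 (×22); ln(2200/1300) = 0.5261 (×36).
W = 41.194572 / 80 = 0.515.

0.515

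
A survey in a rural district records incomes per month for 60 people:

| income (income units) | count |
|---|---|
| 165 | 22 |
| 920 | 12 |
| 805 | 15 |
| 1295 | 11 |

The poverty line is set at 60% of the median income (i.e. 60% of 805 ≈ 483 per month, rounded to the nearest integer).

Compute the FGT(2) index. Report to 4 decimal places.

Incomes under z: 22×165 (q = 22 of N = 60).
Normalized shortfalls: (483−165)/483 = 0.6584 (×22).
Squared: 0.4335 (×22).
Sum = 9.536360; P₂ = 9.536360 / 60 = 0.1589.

0.1589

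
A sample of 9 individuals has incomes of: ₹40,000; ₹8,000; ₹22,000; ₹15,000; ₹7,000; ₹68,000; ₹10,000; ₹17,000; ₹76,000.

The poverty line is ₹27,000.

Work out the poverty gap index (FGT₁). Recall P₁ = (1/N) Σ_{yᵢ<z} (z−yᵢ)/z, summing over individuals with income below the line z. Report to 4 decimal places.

Poor units: ₹7,000, ₹8,000, ₹10,000, ₹15,000, ₹17,000, ₹22,000 (q = 6 of N = 9).
Gap ratios (z−y)/z: (27000−7000)/27000 = 0.7407; (27000−8000)/27000 = 0.7037; (27000−10000)/27000 = 0.6296; (27000−15000)/27000 = 0.4444; (27000−17000)/27000 = 0.3704; (27000−22000)/27000 = 0.1852.
Σ = 3.074074. Dividing by the full population N = 9 gives P₁ = 0.3416.

0.3416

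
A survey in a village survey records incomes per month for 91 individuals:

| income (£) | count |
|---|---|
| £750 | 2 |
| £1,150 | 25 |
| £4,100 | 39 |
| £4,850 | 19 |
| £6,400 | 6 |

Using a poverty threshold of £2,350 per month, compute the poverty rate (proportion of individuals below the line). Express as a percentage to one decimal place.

27 of the 91 individuals have income below £2,350.
H = 27/91 = 29.7%.

29.7%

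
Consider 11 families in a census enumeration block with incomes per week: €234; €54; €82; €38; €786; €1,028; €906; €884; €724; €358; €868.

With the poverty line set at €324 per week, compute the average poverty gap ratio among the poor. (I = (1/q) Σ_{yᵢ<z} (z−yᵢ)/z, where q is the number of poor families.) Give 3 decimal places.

Incomes under z: €38, €54, €82, €234 (q = 4 of N = 11).
Relative gaps: 0.8827, 0.8333, 0.7469, 0.2778; sum = 2.740741.
I averages over the q = 4 poor units only: 2.740741 / 4 = 0.685.

0.685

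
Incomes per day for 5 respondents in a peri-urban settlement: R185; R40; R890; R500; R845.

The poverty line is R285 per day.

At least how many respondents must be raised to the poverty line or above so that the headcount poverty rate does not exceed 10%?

2

Currently q = 2 of N = 5 are below the line (H = 0.400).
A headcount ratio of at most 10% allows at most ⌊0.10 × 5⌋ = 0 poor respondents.
So at least 2 − 0 = 2 must be lifted.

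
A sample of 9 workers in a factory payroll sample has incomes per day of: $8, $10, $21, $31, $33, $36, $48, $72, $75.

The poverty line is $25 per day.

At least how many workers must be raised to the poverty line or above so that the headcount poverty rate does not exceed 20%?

2

3 of the 9 workers are poor, so H = 3/9 = 0.333.
A headcount ratio of at most 20% allows at most ⌊0.20 × 9⌋ = 1 poor workers.
So at least 3 − 1 = 2 must be lifted.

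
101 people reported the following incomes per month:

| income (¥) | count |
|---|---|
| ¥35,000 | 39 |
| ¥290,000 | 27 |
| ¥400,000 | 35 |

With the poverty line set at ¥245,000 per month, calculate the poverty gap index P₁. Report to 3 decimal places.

Poor units: 39×¥35,000 (q = 39 of N = 101).
Shortfall ratios: (245000−35000)/245000 = 0.8571 (×39).
Σ = 33.428571. Dividing by the full population N = 101 gives P₁ = 0.331.

0.331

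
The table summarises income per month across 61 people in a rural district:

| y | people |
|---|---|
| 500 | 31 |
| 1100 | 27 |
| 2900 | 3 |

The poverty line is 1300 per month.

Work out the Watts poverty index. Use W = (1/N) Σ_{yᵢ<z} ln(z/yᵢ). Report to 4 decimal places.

0.5595

Below z: 31×500, 27×1100 (q = 58 of N = 61).
ln(z/y) terms: ln(1300/500) = 0.9555 (×31); ln(1300/1100) = 0.1671 (×27).
W = 34.131315 / 61 = 0.5595.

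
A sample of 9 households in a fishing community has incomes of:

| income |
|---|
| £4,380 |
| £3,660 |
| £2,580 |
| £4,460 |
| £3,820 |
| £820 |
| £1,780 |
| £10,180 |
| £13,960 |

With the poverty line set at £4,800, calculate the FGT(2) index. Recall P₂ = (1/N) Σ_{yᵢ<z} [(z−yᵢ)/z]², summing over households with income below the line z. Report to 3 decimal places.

0.156

Poor units: £820, £1,780, £2,580, £3,660, £3,820, £4,380, £4,460 (q = 7 of N = 9).
Shortfall ratios: (4800−820)/4800 = 0.8292; (4800−1780)/4800 = 0.6292; (4800−2580)/4800 = 0.4625; (4800−3660)/4800 = 0.2375; (4800−3820)/4800 = 0.2042; (4800−4380)/4800 = 0.0875; (4800−4460)/4800 = 0.0708.
Squared: 0.6875; 0.3959; 0.2139; 0.0564; 0.0417; 0.0077; 0.0050.
Sum = 1.408038; P₂ = 1.408038 / 9 = 0.156.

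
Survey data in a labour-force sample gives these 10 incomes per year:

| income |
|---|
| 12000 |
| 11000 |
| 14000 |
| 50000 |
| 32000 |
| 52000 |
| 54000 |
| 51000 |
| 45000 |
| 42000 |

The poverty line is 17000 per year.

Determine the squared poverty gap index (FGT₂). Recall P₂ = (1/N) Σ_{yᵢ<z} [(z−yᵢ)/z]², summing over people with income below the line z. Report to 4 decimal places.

0.0242

Below z: 11000, 12000, 14000 (q = 3 of N = 10).
Normalized shortfalls: (17000−11000)/17000 = 0.3529; (17000−12000)/17000 = 0.2941; (17000−14000)/17000 = 0.1765.
Squared: 0.1246; 0.0865; 0.0311.
Sum = 0.242215; P₂ = 0.242215 / 10 = 0.0242.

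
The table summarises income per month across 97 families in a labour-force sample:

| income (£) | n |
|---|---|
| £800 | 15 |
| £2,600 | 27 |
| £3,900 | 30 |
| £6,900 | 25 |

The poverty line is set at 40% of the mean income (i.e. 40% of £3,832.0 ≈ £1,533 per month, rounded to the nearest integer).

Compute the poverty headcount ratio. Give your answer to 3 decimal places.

15 of the 97 families have income below £1,533.
H = 15/97 = 0.155.

0.155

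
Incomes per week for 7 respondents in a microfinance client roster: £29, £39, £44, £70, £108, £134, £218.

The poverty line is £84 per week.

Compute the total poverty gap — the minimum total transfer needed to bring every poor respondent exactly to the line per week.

£154

Poor units: £29, £39, £44, £70 (q = 4 of N = 7).
Individual gaps: 84−29 = 55; 84−39 = 45; 84−44 = 40; 84−70 = 14.
Aggregate gap = £154.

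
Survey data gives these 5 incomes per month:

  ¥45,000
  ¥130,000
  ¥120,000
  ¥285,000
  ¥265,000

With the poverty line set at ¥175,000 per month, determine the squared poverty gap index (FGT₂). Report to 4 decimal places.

Below the line: ¥45,000, ¥120,000, ¥130,000 (q = 3 of N = 5).
Normalized shortfalls: (175000−45000)/175000 = 0.7429; (175000−120000)/175000 = 0.3143; (175000−130000)/175000 = 0.2571.
Squared: 0.5518; 0.0988; 0.0661.
Sum = 0.716735; P₂ = 0.716735 / 5 = 0.1433.

0.1433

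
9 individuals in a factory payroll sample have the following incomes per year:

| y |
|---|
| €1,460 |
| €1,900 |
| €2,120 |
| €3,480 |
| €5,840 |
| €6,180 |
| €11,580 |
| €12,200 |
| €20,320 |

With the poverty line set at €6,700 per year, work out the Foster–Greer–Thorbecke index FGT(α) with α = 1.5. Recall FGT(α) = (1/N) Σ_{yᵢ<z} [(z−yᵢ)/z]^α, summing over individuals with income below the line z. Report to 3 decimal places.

0.252

Below the line: €1,460, €1,900, €2,120, €3,480, €5,840, €6,180 (q = 6 of N = 9).
Gap ratios (z−y)/z: (6700−1460)/6700 = 0.7821; (6700−1900)/6700 = 0.7164; (6700−2120)/6700 = 0.6836; (6700−3480)/6700 = 0.4806; (6700−5840)/6700 = 0.1284; (6700−6180)/6700 = 0.0776.
Raised to α = 1.5: 0.69165; 0.60639; 0.56518; 0.33317; 0.04599; 0.02162.
Sum = 2.263996; FGT(1.5) = 2.263996 / 9 = 0.252.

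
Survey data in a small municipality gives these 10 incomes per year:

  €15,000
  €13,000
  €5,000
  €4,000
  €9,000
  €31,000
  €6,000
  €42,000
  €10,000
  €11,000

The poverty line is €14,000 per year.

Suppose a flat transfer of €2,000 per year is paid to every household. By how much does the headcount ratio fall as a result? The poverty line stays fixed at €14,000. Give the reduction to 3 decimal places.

0.100

Before: below the line — €4,000, €5,000, €6,000, €9,000, €10,000, €11,000, €13,000; headcount ratio = 0.70000.
After the €2,000 transfer: below the line — €6,000, €7,000, €8,000, €11,000, €12,000, €13,000; headcount ratio = 0.60000.
Reduction = 0.70000 − 0.60000 = 0.100.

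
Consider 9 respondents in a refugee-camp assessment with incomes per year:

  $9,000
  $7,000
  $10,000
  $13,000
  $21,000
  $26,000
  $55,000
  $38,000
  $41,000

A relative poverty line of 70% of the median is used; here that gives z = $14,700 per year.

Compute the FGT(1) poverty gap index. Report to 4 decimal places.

0.1497

Below the line: $7,000, $9,000, $10,000, $13,000 (q = 4 of N = 9).
Shortfall ratios: (14700−7000)/14700 = 0.5238; (14700−9000)/14700 = 0.3878; (14700−10000)/14700 = 0.3197; (14700−13000)/14700 = 0.1156.
Sum of shortfalls = 1.346939; P₁ averages over all N: 1.346939 / 9 = 0.1497.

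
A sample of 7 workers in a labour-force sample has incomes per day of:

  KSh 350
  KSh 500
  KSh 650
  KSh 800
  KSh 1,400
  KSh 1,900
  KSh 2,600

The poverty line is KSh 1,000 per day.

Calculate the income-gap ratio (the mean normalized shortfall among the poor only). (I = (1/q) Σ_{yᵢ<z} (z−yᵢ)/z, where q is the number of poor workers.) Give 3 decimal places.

Incomes under z: KSh 350, KSh 500, KSh 650, KSh 800 (q = 4 of N = 7).
Shortfall ratios (z−y)/z: 0.6500, 0.5000, 0.3500, 0.2000; sum = 1.700000.
The income-gap ratio divides by q (the poor only): 1.700000 / 4 = 0.425.

0.425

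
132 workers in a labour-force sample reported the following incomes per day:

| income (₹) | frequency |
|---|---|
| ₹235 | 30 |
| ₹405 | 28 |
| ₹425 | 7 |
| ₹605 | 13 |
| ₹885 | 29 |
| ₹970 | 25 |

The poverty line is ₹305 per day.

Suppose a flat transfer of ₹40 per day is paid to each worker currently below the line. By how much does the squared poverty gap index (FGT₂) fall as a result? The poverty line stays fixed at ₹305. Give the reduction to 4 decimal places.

0.0098

Before: below the line — 30×₹235; squared poverty gap index (FGT₂) = 0.011971.
After the ₹40 transfer: below the line — 30×₹275; squared poverty gap index (FGT₂) = 0.002199.
Reduction = 0.011971 − 0.002199 = 0.0098.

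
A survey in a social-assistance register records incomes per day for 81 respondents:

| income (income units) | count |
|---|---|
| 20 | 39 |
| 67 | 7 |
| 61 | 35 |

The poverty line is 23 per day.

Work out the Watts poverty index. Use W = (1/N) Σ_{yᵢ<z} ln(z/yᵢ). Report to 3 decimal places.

0.067

Incomes under z: 39×20 (q = 39 of N = 81).
Log gaps: ln(23/20) = 0.1398 (×39).
W = 5.450716 / 81 = 0.067.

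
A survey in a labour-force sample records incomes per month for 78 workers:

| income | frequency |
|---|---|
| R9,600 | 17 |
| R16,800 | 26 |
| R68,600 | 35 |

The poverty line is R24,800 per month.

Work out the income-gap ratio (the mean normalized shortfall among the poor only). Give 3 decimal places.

0.437

Incomes under z: 17×R9,600, 26×R16,800 (q = 43 of N = 78).
Shortfall ratios (z−y)/z: 0.6129 (×17), 0.3226 (×26); sum = 18.806452.
The income-gap ratio divides by q (the poor only): 18.806452 / 43 = 0.437.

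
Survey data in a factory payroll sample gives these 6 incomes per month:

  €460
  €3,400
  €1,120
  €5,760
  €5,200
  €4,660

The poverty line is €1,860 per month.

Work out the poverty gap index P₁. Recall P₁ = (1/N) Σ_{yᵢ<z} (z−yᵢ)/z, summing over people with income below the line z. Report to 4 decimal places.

0.1918

Below the line: €460, €1,120 (q = 2 of N = 6).
Shortfall ratios: (1860−460)/1860 = 0.7527; (1860−1120)/1860 = 0.3978.
Sum of shortfalls = 1.150538; P₁ averages over all N: 1.150538 / 6 = 0.1918.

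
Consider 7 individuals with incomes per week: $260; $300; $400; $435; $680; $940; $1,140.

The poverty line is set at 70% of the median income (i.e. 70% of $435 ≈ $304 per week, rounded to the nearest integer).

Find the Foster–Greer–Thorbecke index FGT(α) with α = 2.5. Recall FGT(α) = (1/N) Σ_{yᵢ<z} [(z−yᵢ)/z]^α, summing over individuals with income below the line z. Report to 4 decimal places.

0.0011

Poor units: $260, $300 (q = 2 of N = 7).
Gap ratios (z−y)/z: (304−260)/304 = 0.1447; (304−300)/304 = 0.0132.
Raised to α = 2.5: 0.00797; 0.00002.
Sum = 0.007990; FGT(2.5) = 0.007990 / 7 = 0.0011.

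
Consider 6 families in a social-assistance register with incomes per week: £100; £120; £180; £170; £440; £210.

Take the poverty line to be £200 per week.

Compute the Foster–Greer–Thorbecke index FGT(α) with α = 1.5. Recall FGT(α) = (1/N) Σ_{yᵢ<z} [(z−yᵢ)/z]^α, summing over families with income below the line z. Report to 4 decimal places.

0.1160

Below the line: £100, £120, £170, £180 (q = 4 of N = 6).
Gap ratios (z−y)/z: (200−100)/200 = 0.5000; (200−120)/200 = 0.4000; (200−170)/200 = 0.1500; (200−180)/200 = 0.1000.
Raised to α = 1.5: 0.35355; 0.25298; 0.05809; 0.03162.
Sum = 0.696253; FGT(1.5) = 0.696253 / 6 = 0.1160.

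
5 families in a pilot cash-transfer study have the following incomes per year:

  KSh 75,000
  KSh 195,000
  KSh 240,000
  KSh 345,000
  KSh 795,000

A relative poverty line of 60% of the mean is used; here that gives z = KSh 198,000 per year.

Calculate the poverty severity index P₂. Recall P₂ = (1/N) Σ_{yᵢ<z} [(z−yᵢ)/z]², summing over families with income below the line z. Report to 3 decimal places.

0.077

Below z: KSh 75,000, KSh 195,000 (q = 2 of N = 5).
Gap ratios (z−y)/z: (198000−75000)/198000 = 0.6212; (198000−195000)/198000 = 0.0152.
Squared: 0.3859; 0.0002.
Sum = 0.386134; P₂ = 0.386134 / 5 = 0.077.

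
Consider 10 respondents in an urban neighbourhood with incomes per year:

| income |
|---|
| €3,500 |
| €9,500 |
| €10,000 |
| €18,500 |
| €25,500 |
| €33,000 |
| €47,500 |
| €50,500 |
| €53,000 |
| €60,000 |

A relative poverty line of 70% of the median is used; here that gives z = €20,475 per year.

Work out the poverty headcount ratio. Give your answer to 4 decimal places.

4 of the 10 respondents have income below €20,475.
H = 4/10 = 0.4000.

0.4000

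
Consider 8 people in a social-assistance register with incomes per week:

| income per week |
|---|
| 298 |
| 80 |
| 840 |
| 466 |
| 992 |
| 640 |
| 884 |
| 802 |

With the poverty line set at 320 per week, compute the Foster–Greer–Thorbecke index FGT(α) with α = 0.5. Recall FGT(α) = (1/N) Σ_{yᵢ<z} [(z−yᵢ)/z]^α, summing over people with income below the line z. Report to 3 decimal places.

Incomes under z: 80, 298 (q = 2 of N = 8).
Relative gaps: (320−80)/320 = 0.7500; (320−298)/320 = 0.0688.
Raised to α = 0.5: 0.86603; 0.26220.
Sum = 1.128228; FGT(0.5) = 1.128228 / 8 = 0.141.

0.141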